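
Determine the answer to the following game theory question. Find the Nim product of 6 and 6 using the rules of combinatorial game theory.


Nim multiplication is bilinear over XOR: (u XOR v) * w = (u*w) XOR (v*w).
So we split each operand into its bit components and XOR the pairwise Nim products.
6 = 2 + 4 (as XOR of powers of 2).
6 = 2 + 4 (as XOR of powers of 2).
Using the standard Nim-product table on single bits:
  2*2 = 3,   2*4 = 8,   2*8 = 12,
  4*4 = 6,   4*8 = 11,  8*8 = 13,
and  1*x = x (identity), k*l = l*k (commutative).
Pairwise Nim products:
  2 * 2 = 3
  2 * 4 = 8
  4 * 2 = 8
  4 * 4 = 6
XOR them: 3 XOR 8 XOR 8 XOR 6 = 5.
Result: 6 * 6 = 5 (in Nim).

5


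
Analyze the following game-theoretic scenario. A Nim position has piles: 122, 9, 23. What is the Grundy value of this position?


We need the XOR (exclusive or) of all pile sizes.
After XOR-ing pile 1 (size 122): 0 XOR 122 = 122
After XOR-ing pile 2 (size 9): 122 XOR 9 = 115
After XOR-ing pile 3 (size 23): 115 XOR 23 = 100
The Nim-value of this position is 100.

100


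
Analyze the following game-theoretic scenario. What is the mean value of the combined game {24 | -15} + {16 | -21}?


G1 = {24 | -15}, G2 = {16 | -21}
Each is a switch {a | b} with numbers a > b; its mean value is (a + b)/2, and mean value is additive over game sums: m(G1 + G2) = m(G1) + m(G2).
Mean of G1 = (24 + (-15))/2 = 9/2 = 9/2
Mean of G2 = (16 + (-21))/2 = -5/2 = -5/2
Mean of G1 + G2 = 9/2 + -5/2 = 2

2


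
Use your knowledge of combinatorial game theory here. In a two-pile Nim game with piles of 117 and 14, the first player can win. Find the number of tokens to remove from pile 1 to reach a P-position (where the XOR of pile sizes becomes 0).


Piles: 117 and 14
Current XOR: 117 XOR 14 = 123 (non-zero, so this is an N-position).
To make the XOR zero, we need to find a move that balances the piles.
For pile 1 (size 117): target = 117 XOR 123 = 14
We reduce pile 1 from 117 to 14.
Tokens removed: 117 - 14 = 103
Verification: 14 XOR 14 = 0

103


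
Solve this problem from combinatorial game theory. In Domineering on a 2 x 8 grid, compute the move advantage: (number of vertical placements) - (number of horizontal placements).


Board is 2 x 8 (rows x cols).
Left (vertical) placements: (rows-1) * cols = 1 * 8 = 8
Right (horizontal) placements: rows * (cols-1) = 2 * 7 = 14
Advantage = Left - Right = 8 - 14 = -6

-6


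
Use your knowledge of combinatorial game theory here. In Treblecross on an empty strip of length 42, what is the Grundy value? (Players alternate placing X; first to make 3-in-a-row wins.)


Treblecross: place X on empty cells; 3-in-a-row wins.
Playing within two cells of an existing X lets the opponent win at once, so sensible play treats the cells i-2..i+2 around each X as dead. The player left with no safe cell loses, so this is a normal-play take-away game on strips of safe cells.
Placing X at cell i (0-indexed) of a strip of k safe cells leaves independent strips of sizes max(0, i-2) and max(0, k-i-3). Hence G(k) = mex{ G(max(0,i-2)) XOR G(max(0,k-i-3)) : 0 <= i < k }, with G(0) = 0.
G(1): splits (0,0):0^0=0 -> mex({0}) = 1
G(2): splits (0,0):0^0=0 -> mex({0}) = 1
G(3): splits (0,0):0^0=0 -> mex({0}) = 1
G(4): splits (0,1):0^1=1 (0,0):0^0=0 -> mex({0, 1}) = 2
G(5): splits (0,2):0^1=1 (0,1):0^1=1 (0,0):0^0=0 -> mex({0, 1}) = 2
G(6) = mex({1}) = 0
G(7) = mex({0, 1, 2}) = 3
G(8) = mex({0, 1, 2}) = 3
G(9) = mex({0, 2}) = 1
G(10) = mex({0, 2, 3}) = 1
G(11) = mex({0, 3}) = 1
G(12) = mex({1, 3}) = 0
G(13) = mex({0, 1, 2, 3}) = 4
G(14) = mex({0, 1, 2}) = 3
G(15) = mex({0, 1, 2}) = 3
G(16) = mex({0, 1, 2, 4}) = 3
G(17) = mex({0, 1, 3, 4}) = 2
G(18) = mex({0, 1, 3, 4}) = 2
G(19) = mex({0, 1, 3, 5}) = 2
G(20) = mex({0, 1, 2, 3, 5}) = 4
G(21) = mex({0, 1, 2, 3, 5}) = 4
G(22) = mex({1, 2, 6}) = 0
G(23) = mex({0, 1, 2, 3, 4, 6}) = 5
G(24) = mex({0, 1, 2, 3, 4}) = 5
G(25) = mex({0, 1, 3, 4, 7}) = 2
G(26) = mex({0, 1, 3, 4, 5, 7}) = 2
G(27) = mex({0, 1, 3, 5}) = 2
G(28) = mex({0, 1, 2, 5}) = 3
G(29) = mex({0, 1, 2, 4, 5, 6}) = 3
G(30) = mex({1, 2, 4, 6}) = 0
G(31) = mex({0, 1, 2, 3, 4, 6}) = 5
G(32) = mex({1, 2, 3, 4, 7}) = 0
G(33) = mex({0, 3, 7}) = 1
G(34) = mex({0, 2, 3, 5, 7}) = 1
G(35) = mex({0, 2, 3, 5, 6}) = 1
G(36) = mex({0, 1, 2, 5, 6}) = 3
G(37) = mex({0, 1, 2, 4, 5, 6}) = 3
G(38) = mex({0, 1, 2, 4}) = 3
G(39) = mex({0, 1, 2, 3, 4, 7}) = 5
G(40) = mex({0, 1, 2, 3, 4, 5, 7}) = 6
G(41) = mex({0, 1, 2, 3, 5, 7}) = 4
G(42) = mex({0, 1, 2, 3, 5, 6, 7}) = 4
Therefore G(42) = 4.

4


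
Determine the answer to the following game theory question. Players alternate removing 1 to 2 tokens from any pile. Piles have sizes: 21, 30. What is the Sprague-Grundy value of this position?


Subtraction set: {1, 2}
For this subtraction set, G(n) = n mod 3 (period = max + 1 = 3).
Pile 1 (size 21): G(21) = 21 mod 3 = 0
Pile 2 (size 30): G(30) = 30 mod 3 = 0
Total Grundy value = XOR of all: 0 XOR 0 = 0

0


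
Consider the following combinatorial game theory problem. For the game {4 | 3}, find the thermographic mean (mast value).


Game = {4 | 3}, a switch {a | b} with numbers a > b.
Its thermograph has left wall a - t and right wall b + t, which meet at t = (a - b)/2, where both equal (a + b)/2. So the mast (mean value) is at (a + b)/2.
Mean = (4 + (3))/2 = 7/2 = 7/2

7/2


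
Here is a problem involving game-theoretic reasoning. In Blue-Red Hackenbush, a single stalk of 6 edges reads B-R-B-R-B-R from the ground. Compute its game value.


Edges (from ground): B-R-B-R-B-R
By Berlekamp's sign-expansion rule, a Blue-Red Hackenbush stalk has the value of the surreal number whose sign sequence is the edge sequence with B -> + and R -> -.
Sign sequence: +-+-+-
Trace the sign expansion in the surreal number tree, starting from 0:
Edge 1: B (sign +) -> bounds (0, +inf), value = 1
Edge 2: R (sign -) -> bounds (0, 1), value = 1/2
Edge 3: B (sign +) -> bounds (1/2, 1), value = 3/4
Edge 4: R (sign -) -> bounds (1/2, 3/4), value = 5/8
Edge 5: B (sign +) -> bounds (5/8, 3/4), value = 11/16
Edge 6: R (sign -) -> bounds (5/8, 11/16), value = 21/32
Game value = 21/32

21/32


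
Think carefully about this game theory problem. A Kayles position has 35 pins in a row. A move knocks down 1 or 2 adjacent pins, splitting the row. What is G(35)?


Kayles: a move removes 1 or 2 adjacent pins from a contiguous row.
Removing pins from a row of k leaves two independent rows (a, b) with a + b = k - 1 (one pin) or a + b = k - 2 (two pins); an end removal gives a = 0.
By Sprague-Grundy, G(k) = mex{ G(a) XOR G(b) } over all these splits. G(0) = 0.
G(1): splits (0,0):0^0=0 -> mex({0}) = 1
G(2): splits (0,1):0^1=1 (0,0):0^0=0 -> mex({0, 1}) = 2
G(3): splits (0,2):0^2=2 (1,1):1^1=0 (0,1):0^1=1 -> mex({0, 1, 2}) = 3
G(4): splits (0,3):0^3=3 (1,2):1^2=3 (0,2):0^2=2 (1,1):1^1=0 -> mex({0, 2, 3}) = 1
G(5): splits (0,4):0^1=1 (1,3):1^3=2 (2,2):2^2=0 (0,3):0^3=3 (1,2):1^2=3 -> mex({0, 1, 2, 3}) = 4
G(6) = mex({0, 1, 2, 4}) = 3
G(7) = mex({0, 1, 3, 4, 5}) = 2
G(8) = mex({0, 2, 3, 5, 6}) = 1
G(9) = mex({0, 1, 2, 3, 6, 7}) = 4
G(10) = mex({0, 1, 3, 4, 5, 7}) = 2
G(11) = mex({0, 1, 2, 3, 4, 5}) = 6
G(12) = mex({0, 1, 2, 3, 5, 6, 7}) = 4
G(13) = mex({0, 2, 3, 4, 6, 7}) = 1
G(14) = mex({0, 1, 4, 5, 6, 7}) = 2
G(15) = mex({0, 1, 2, 3, 4, 5, 6}) = 7
G(16) = mex({0, 2, 3, 5, 6, 7}) = 1
G(17) = mex({0, 1, 2, 3, 5, 6, 7}) = 4
G(18) = mex({0, 1, 2, 4, 5, 6}) = 3
G(19) = mex({0, 1, 3, 4, 5, 7}) = 2
G(20) = mex({0, 2, 3, 4, 5, 6, 7}) = 1
G(21) = mex({0, 1, 2, 3, 5, 6, 7}) = 4
G(22) = mex({0, 1, 2, 3, 4, 5, 7}) = 6
G(23) = mex({0, 1, 2, 3, 4, 5, 6}) = 7
G(24) = mex({0, 1, 2, 3, 5, 6, 7}) = 4
G(25) = mex({0, 2, 3, 4, 6, 7}) = 1
G(26) = mex({0, 1, 3, 4, 5, 6, 7}) = 2
G(27) = mex({0, 1, 2, 3, 4, 5, 6, 7}) = 8
G(28) = mex({0, 1, 2, 3, 4, 6, 7, 8}) = 5
G(29) = mex({0, 1, 2, 3, 5, 6, 7, 8, 9}) = 4
G(30) = mex({0, 1, 2, 3, 4, 5, 6, 9, 10}) = 7
G(31) = mex({0, 1, 3, 4, 5, 7, 10, 11}) = 2
G(32) = mex({0, 2, 3, 4, 5, 6, 7, 9, 11}) = 1
G(33) = mex({0, 1, 2, 3, 4, 5, 6, 7, 9, 12}) = 8
G(34) = mex({0, 1, 2, 3, 4, 5, 7, 8, 11, 12}) = 6
G(35) = mex({0, 1, 2, 3, 4, 5, 6, 8, 9, 10, 11}) = 7
Therefore G(35) = 7.

7


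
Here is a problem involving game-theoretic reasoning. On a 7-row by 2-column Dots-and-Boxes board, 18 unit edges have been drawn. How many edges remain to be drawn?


Grid: 7 x 2 boxes, i.e. 8 rows and 3 columns of dots.
Horizontal edges: (rows + 1) * cols = 8 * 2 = 16
Vertical edges: rows * (cols + 1) = 7 * 3 = 21
Total edges: 16 + 21 = 37
Edges drawn: 18
Remaining: 37 - 18 = 19

19


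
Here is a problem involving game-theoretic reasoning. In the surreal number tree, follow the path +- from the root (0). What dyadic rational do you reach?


Sign expansion: +-
Rule: track bounds (lo, hi), initially (-inf, +inf). On '+', the current value becomes lo and we move to the simplest number in (value, hi): value + 1 if hi = +inf, otherwise the midpoint (value + hi)/2. On '-', the current value becomes hi and we move to value - 1 if lo = -inf, otherwise the midpoint (lo + value)/2.
Start at 0.
Step 1: sign = +, move right. Bounds: (0, +inf). Value = 1
Step 2: sign = -, move left. Bounds: (0, 1). Value = 1/2
The surreal number with sign expansion +- is 1/2.

1/2


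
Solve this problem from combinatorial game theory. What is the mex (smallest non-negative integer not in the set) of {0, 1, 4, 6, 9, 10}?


Set = {0, 1, 4, 6, 9, 10}
0 is in the set.
1 is in the set.
2 is NOT in the set. This is the mex.
mex = 2

2


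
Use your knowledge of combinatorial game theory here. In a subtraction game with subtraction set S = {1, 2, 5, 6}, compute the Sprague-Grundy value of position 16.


The subtraction set is S = {1, 2, 5, 6}.
G(k) = mex{ G(k - s) : s in S, s <= k }. We compute iteratively: G(0) = 0.
G(1) = mex({0}) = 1
G(2) = mex({0, 1}) = 2
G(3) = mex({1, 2}) = 0
G(4) = mex({0, 2}) = 1
G(5) = mex({0, 1}) = 2
G(6) = mex({0, 1, 2}) = 3
G(7) = mex({1, 2, 3}) = 0
G(8) = mex({0, 2, 3}) = 1
G(9) = mex({0, 1}) = 2
G(10) = mex({1, 2}) = 0
G(11) = mex({0, 2, 3}) = 1
G(12) = mex({0, 1, 3}) = 2
Observe that G(7)..G(12) = 0, 1, 2, 0, 1, 2 repeats G(0)..G(5) = 0, 1, 2, 0, 1, 2.
For k >= max(S) = 6, G(k) is determined by the previous 6 values G(k-6)..G(k-1); a window of 6 consecutive values has recurred shifted by 7, so by induction G(k + 7) = G(k) for all k >= 0: the sequence is periodic from the start with period 7.
One period: G(0..6) = 0, 1, 2, 0, 1, 2, 3.
16 mod 7 = 2, so G(16) = G(2) = 2.

2


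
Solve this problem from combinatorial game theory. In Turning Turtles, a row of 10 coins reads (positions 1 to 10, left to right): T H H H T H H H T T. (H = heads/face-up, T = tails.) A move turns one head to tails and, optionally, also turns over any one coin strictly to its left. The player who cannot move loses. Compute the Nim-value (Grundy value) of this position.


Coins: T H H H T H H H T T
Key fact: a single head at position k behaves exactly like a Nim heap of size k (turning it to T and optionally flipping a coin at j < k corresponds to moving the heap from k to j, or to 0), and heads combine as a disjunctive sum (two heads at the same place would cancel, matching j XOR j = 0). So the Nim-value is the XOR of the 1-indexed positions of the heads.
Face-up positions (1-indexed): [2, 3, 4, 6, 7, 8]
XOR 0 with 2: 0 XOR 2 = 2
XOR 2 with 3: 2 XOR 3 = 1
XOR 1 with 4: 1 XOR 4 = 5
XOR 5 with 6: 5 XOR 6 = 3
XOR 3 with 7: 3 XOR 7 = 4
XOR 4 with 8: 4 XOR 8 = 12
Nim-value = 12

12


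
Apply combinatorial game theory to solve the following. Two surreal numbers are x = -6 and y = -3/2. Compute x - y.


x = -6, y = -3/2
Converting to common denominator: 2
x = -12/2, y = -3/2
x - y = -6 - -3/2 = -9/2

-9/2


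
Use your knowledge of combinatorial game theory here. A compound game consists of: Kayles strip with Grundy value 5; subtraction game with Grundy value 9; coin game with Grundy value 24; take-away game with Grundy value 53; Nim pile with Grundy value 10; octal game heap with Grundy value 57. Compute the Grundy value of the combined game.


By the Sprague-Grundy theorem, the Grundy value of a sum of games is the XOR of individual Grundy values.
Kayles strip: Grundy value = 5. Running XOR: 0 XOR 5 = 5
subtraction game: Grundy value = 9. Running XOR: 5 XOR 9 = 12
coin game: Grundy value = 24. Running XOR: 12 XOR 24 = 20
take-away game: Grundy value = 53. Running XOR: 20 XOR 53 = 33
Nim pile: Grundy value = 10. Running XOR: 33 XOR 10 = 43
octal game heap: Grundy value = 57. Running XOR: 43 XOR 57 = 18
The combined Grundy value is 18.

18


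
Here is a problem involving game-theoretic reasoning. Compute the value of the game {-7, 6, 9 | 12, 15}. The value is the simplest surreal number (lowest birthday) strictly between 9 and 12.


Left options: {-7, 6, 9}, max = 9
Right options: {12, 15}, min = 12
All options are numbers and max(Left) < min(Right), so by the simplicity theorem the value is the simplest (earliest-born) number strictly between 9 and 12.
Integers 10 through 11 all lie strictly between 9 and 12.
Among integers, the simplest (lowest birthday = smallest |n|; 0 is born on day 0, +-n on day n) is 10.
No non-integer in the interval can be simpler: if x is a non-integer in the interval, then floor(x) or ceil(x) also lies in the interval (the interval contains an integer), and both are proper prefixes of x's sign expansion, i.e. born earlier. So the game value is 10.
Game value = 10

10


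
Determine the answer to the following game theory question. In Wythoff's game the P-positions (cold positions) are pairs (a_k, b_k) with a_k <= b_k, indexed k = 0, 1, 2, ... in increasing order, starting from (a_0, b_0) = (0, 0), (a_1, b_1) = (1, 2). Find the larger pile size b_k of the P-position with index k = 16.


By Wythoff's theorem, a_k = floor(k * phi) and b_k = floor(k * phi^2) = a_k + k, where phi = (1 + sqrt(5))/2 is the golden ratio.
phi = (1 + sqrt(5))/2 = 1.618034
phi^2 = phi + 1 = 2.618034
k = 16
k * phi^2 = 16 * 2.618034 = 41.888544
b_16 = floor(k * phi^2) = 41 (check: a_16 + k = 25 + 16 = 41)

41


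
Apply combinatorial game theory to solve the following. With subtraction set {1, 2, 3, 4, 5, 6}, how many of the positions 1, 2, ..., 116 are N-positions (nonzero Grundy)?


Subtraction set S = {1, 2, 3, 4, 5, 6}, so G(n) = n mod 7.
G(n) = 0 when n is a multiple of 7.
Multiples of 7 in [1, 116]: 16
N-positions (nonzero Grundy) = 116 - 16 = 100

100


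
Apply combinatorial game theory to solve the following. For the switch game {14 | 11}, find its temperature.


The game is {14 | 11}, a switch {a | b} with numbers a > b.
Cooling {a | b} by t gives {a - t | b + t}, which stops being hot when a - t = b + t, i.e. at t = (a - b)/2. So the temperature of a switch is (a - b)/2.
Temperature = (Left option - Right option) / 2
= (14 - (11)) / 2
= 3 / 2
= 3/2

3/2


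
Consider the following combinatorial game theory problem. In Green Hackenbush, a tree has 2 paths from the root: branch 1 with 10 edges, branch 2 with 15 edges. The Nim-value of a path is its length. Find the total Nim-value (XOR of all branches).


The tree has 2 branches from the ground vertex.
In Green Hackenbush, the Nim-value of a simple path of length k is k.
Branch 1: length 10, Nim-value = 10
Branch 2: length 15, Nim-value = 15
Total Nim-value = XOR of all branch values:
0 XOR 10 = 10
10 XOR 15 = 5
Nim-value of the tree = 5

5


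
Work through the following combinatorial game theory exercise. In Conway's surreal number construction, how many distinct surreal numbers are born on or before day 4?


Day 0: {|} = 0 is born. Count = 1.
Day n: the number of surreal numbers born by day n is 2^(n+1) - 1.
By day 0: 2^1 - 1 = 1
By day 1: 2^2 - 1 = 3
By day 2: 2^3 - 1 = 7
By day 3: 2^4 - 1 = 15
By day 4: 2^5 - 1 = 31
By day 4: 31 surreal numbers.

31


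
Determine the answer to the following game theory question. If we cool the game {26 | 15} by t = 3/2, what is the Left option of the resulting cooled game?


Original game: {26 | 15} (a switch {a | b} with a > b).
Cooling by t (for t below the temperature (a - b)/2 = 11/2) taxes each move by t: {a | b} cooled by t is {a - t | b + t}.
Cooling amount: t = 3/2
Cooled Left option: 26 - 3/2 = 49/2
Cooled Right option: 15 + 3/2 = 33/2
Cooled game: {49/2 | 33/2}
Left option = 49/2

49/2


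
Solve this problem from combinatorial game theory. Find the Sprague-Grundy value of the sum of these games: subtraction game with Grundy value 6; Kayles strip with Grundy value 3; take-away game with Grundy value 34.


By the Sprague-Grundy theorem, the Grundy value of a sum of games is the XOR of individual Grundy values.
subtraction game: Grundy value = 6. Running XOR: 0 XOR 6 = 6
Kayles strip: Grundy value = 3. Running XOR: 6 XOR 3 = 5
take-away game: Grundy value = 34. Running XOR: 5 XOR 34 = 39
The combined Grundy value is 39.

39


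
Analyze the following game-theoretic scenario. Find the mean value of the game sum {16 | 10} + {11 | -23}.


G1 = {16 | 10}, G2 = {11 | -23}
Each is a switch {a | b} with numbers a > b; its mean value is (a + b)/2, and mean value is additive over game sums: m(G1 + G2) = m(G1) + m(G2).
Mean of G1 = (16 + (10))/2 = 26/2 = 13
Mean of G2 = (11 + (-23))/2 = -12/2 = -6
Mean of G1 + G2 = 13 + -6 = 7

7


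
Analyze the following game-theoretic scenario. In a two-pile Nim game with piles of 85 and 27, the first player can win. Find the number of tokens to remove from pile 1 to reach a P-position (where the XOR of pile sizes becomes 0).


Piles: 85 and 27
Current XOR: 85 XOR 27 = 78 (non-zero, so this is an N-position).
To make the XOR zero, we need to find a move that balances the piles.
For pile 1 (size 85): target = 85 XOR 78 = 27
We reduce pile 1 from 85 to 27.
Tokens removed: 85 - 27 = 58
Verification: 27 XOR 27 = 0

58


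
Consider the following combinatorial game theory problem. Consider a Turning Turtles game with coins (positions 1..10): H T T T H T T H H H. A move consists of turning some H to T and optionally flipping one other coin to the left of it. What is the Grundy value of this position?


Coins: H T T T H T T H H H
Key fact: a single head at position k behaves exactly like a Nim heap of size k (turning it to T and optionally flipping a coin at j < k corresponds to moving the heap from k to j, or to 0), and heads combine as a disjunctive sum (two heads at the same place would cancel, matching j XOR j = 0). So the Nim-value is the XOR of the 1-indexed positions of the heads.
Face-up positions (1-indexed): [1, 5, 8, 9, 10]
XOR 0 with 1: 0 XOR 1 = 1
XOR 1 with 5: 1 XOR 5 = 4
XOR 4 with 8: 4 XOR 8 = 12
XOR 12 with 9: 12 XOR 9 = 5
XOR 5 with 10: 5 XOR 10 = 15
Nim-value = 15

15


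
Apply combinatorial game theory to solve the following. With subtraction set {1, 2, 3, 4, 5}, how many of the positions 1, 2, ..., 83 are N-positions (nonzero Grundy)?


Subtraction set S = {1, 2, 3, 4, 5}, so G(n) = n mod 6.
G(n) = 0 when n is a multiple of 6.
Multiples of 6 in [1, 83]: 13
N-positions (nonzero Grundy) = 83 - 13 = 70

70


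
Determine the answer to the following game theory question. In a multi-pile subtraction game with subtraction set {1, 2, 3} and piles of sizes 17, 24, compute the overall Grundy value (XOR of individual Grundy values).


Subtraction set: {1, 2, 3}
For this subtraction set, G(n) = n mod 4 (period = max + 1 = 4).
Pile 1 (size 17): G(17) = 17 mod 4 = 1
Pile 2 (size 24): G(24) = 24 mod 4 = 0
Total Grundy value = XOR of all: 1 XOR 0 = 1

1


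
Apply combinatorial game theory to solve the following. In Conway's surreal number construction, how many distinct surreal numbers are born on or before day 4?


Day 0: {|} = 0 is born. Count = 1.
Day n: the number of surreal numbers born by day n is 2^(n+1) - 1.
By day 0: 2^1 - 1 = 1
By day 1: 2^2 - 1 = 3
By day 2: 2^3 - 1 = 7
By day 3: 2^4 - 1 = 15
By day 4: 2^5 - 1 = 31
By day 4: 31 surreal numbers.

31


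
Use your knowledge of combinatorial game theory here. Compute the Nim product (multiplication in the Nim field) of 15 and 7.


Nim multiplication is bilinear over XOR: (u XOR v) * w = (u*w) XOR (v*w).
So we split each operand into its bit components and XOR the pairwise Nim products.
15 = 1 + 2 + 4 + 8 (as XOR of powers of 2).
7 = 1 + 2 + 4 (as XOR of powers of 2).
Using the standard Nim-product table on single bits:
  2*2 = 3,   2*4 = 8,   2*8 = 12,
  4*4 = 6,   4*8 = 11,  8*8 = 13,
and  1*x = x (identity), k*l = l*k (commutative).
Pairwise Nim products:
  1 * 1 = 1
  1 * 2 = 2
  1 * 4 = 4
  2 * 1 = 2
  2 * 2 = 3
  2 * 4 = 8
  4 * 1 = 4
  4 * 2 = 8
  4 * 4 = 6
  8 * 1 = 8
  8 * 2 = 12
  8 * 4 = 11
XOR them: 1 XOR 2 XOR 4 XOR 2 XOR 3 XOR 8 XOR 4 XOR 8 XOR 6 XOR 8 XOR 12 XOR 11 = 11.
Result: 15 * 7 = 11 (in Nim).

11


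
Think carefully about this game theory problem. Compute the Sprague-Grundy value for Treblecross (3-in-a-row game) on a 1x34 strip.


Treblecross: place X on empty cells; 3-in-a-row wins.
Playing within two cells of an existing X lets the opponent win at once, so sensible play treats the cells i-2..i+2 around each X as dead. The player left with no safe cell loses, so this is a normal-play take-away game on strips of safe cells.
Placing X at cell i (0-indexed) of a strip of k safe cells leaves independent strips of sizes max(0, i-2) and max(0, k-i-3). Hence G(k) = mex{ G(max(0,i-2)) XOR G(max(0,k-i-3)) : 0 <= i < k }, with G(0) = 0.
G(1): splits (0,0):0^0=0 -> mex({0}) = 1
G(2): splits (0,0):0^0=0 -> mex({0}) = 1
G(3): splits (0,0):0^0=0 -> mex({0}) = 1
G(4): splits (0,1):0^1=1 (0,0):0^0=0 -> mex({0, 1}) = 2
G(5): splits (0,2):0^1=1 (0,1):0^1=1 (0,0):0^0=0 -> mex({0, 1}) = 2
G(6) = mex({1}) = 0
G(7) = mex({0, 1, 2}) = 3
G(8) = mex({0, 1, 2}) = 3
G(9) = mex({0, 2}) = 1
G(10) = mex({0, 2, 3}) = 1
G(11) = mex({0, 3}) = 1
G(12) = mex({1, 3}) = 0
G(13) = mex({0, 1, 2, 3}) = 4
G(14) = mex({0, 1, 2}) = 3
G(15) = mex({0, 1, 2}) = 3
G(16) = mex({0, 1, 2, 4}) = 3
G(17) = mex({0, 1, 3, 4}) = 2
G(18) = mex({0, 1, 3, 4}) = 2
G(19) = mex({0, 1, 3, 5}) = 2
G(20) = mex({0, 1, 2, 3, 5}) = 4
G(21) = mex({0, 1, 2, 3, 5}) = 4
G(22) = mex({1, 2, 6}) = 0
G(23) = mex({0, 1, 2, 3, 4, 6}) = 5
G(24) = mex({0, 1, 2, 3, 4}) = 5
G(25) = mex({0, 1, 3, 4, 7}) = 2
G(26) = mex({0, 1, 3, 4, 5, 7}) = 2
G(27) = mex({0, 1, 3, 5}) = 2
G(28) = mex({0, 1, 2, 5}) = 3
G(29) = mex({0, 1, 2, 4, 5, 6}) = 3
G(30) = mex({1, 2, 4, 6}) = 0
G(31) = mex({0, 1, 2, 3, 4, 6}) = 5
G(32) = mex({1, 2, 3, 4, 7}) = 0
G(33) = mex({0, 3, 7}) = 1
G(34) = mex({0, 2, 3, 5, 7}) = 1
Therefore G(34) = 1.

1


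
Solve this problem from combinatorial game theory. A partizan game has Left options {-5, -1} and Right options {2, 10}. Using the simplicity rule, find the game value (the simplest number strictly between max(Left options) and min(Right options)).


Left options: {-5, -1}, max = -1
Right options: {2, 10}, min = 2
All options are numbers and max(Left) < min(Right), so by the simplicity theorem the value is the simplest (earliest-born) number strictly between -1 and 2.
Integers 0 through 1 all lie strictly between -1 and 2.
Among integers, the simplest (lowest birthday = smallest |n|; 0 is born on day 0, +-n on day n) is 0.
No non-integer in the interval can be simpler: if x is a non-integer in the interval, then floor(x) or ceil(x) also lies in the interval (the interval contains an integer), and both are proper prefixes of x's sign expansion, i.e. born earlier. So the game value is 0.
Game value = 0

0


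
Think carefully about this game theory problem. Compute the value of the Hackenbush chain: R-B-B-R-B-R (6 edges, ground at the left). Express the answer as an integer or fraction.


Edges (from ground): R-B-B-R-B-R
By Berlekamp's sign-expansion rule, a Blue-Red Hackenbush stalk has the value of the surreal number whose sign sequence is the edge sequence with B -> + and R -> -.
Sign sequence: -++-+-
Trace the sign expansion in the surreal number tree, starting from 0:
Edge 1: R (sign -) -> bounds (-inf, 0), value = -1
Edge 2: B (sign +) -> bounds (-1, 0), value = -1/2
Edge 3: B (sign +) -> bounds (-1/2, 0), value = -1/4
Edge 4: R (sign -) -> bounds (-1/2, -1/4), value = -3/8
Edge 5: B (sign +) -> bounds (-3/8, -1/4), value = -5/16
Edge 6: R (sign -) -> bounds (-3/8, -5/16), value = -11/32
Game value = -11/32

-11/32


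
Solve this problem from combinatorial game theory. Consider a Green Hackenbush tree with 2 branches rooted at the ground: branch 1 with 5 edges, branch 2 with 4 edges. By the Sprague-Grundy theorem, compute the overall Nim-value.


The tree has 2 branches from the ground vertex.
In Green Hackenbush, the Nim-value of a simple path of length k is k.
Branch 1: length 5, Nim-value = 5
Branch 2: length 4, Nim-value = 4
Total Nim-value = XOR of all branch values:
0 XOR 5 = 5
5 XOR 4 = 1
Nim-value of the tree = 1

1


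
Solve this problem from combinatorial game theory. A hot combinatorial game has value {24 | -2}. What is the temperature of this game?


The game is {24 | -2}, a switch {a | b} with numbers a > b.
Cooling {a | b} by t gives {a - t | b + t}, which stops being hot when a - t = b + t, i.e. at t = (a - b)/2. So the temperature of a switch is (a - b)/2.
Temperature = (Left option - Right option) / 2
= (24 - (-2)) / 2
= 26 / 2
= 13

13


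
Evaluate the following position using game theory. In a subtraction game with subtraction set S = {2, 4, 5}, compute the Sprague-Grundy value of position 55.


The subtraction set is S = {2, 4, 5}.
G(k) = mex{ G(k - s) : s in S, s <= k }. We compute iteratively: G(0) = 0.
G(1) = mex({}) = 0
G(2) = mex({0}) = 1
G(3) = mex({0}) = 1
G(4) = mex({0, 1}) = 2
G(5) = mex({0, 1}) = 2
G(6) = mex({0, 1, 2}) = 3
G(7) = mex({1, 2}) = 0
G(8) = mex({1, 2, 3}) = 0
G(9) = mex({0, 2}) = 1
G(10) = mex({0, 2, 3}) = 1
G(11) = mex({0, 1, 3}) = 2
Observe that G(7)..G(11) = 0, 0, 1, 1, 2 repeats G(0)..G(4) = 0, 0, 1, 1, 2.
For k >= max(S) = 5, G(k) is determined by the previous 5 values G(k-5)..G(k-1); a window of 5 consecutive values has recurred shifted by 7, so by induction G(k + 7) = G(k) for all k >= 0: the sequence is periodic from the start with period 7.
One period: G(0..6) = 0, 0, 1, 1, 2, 2, 3.
55 mod 7 = 6, so G(55) = G(6) = 3.

3


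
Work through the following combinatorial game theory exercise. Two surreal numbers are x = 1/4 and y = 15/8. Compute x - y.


x = 1/4, y = 15/8
Converting to common denominator: 8
x = 2/8, y = 15/8
x - y = 1/4 - 15/8 = -13/8

-13/8


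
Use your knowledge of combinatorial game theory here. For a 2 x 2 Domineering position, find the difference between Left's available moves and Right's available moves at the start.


Board is 2 x 2 (rows x cols).
Left (vertical) placements: (rows-1) * cols = 1 * 2 = 2
Right (horizontal) placements: rows * (cols-1) = 2 * 1 = 2
Advantage = Left - Right = 2 - 2 = 0

0


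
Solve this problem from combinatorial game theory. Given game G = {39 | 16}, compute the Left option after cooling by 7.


Original game: {39 | 16} (a switch {a | b} with a > b).
Cooling by t (for t below the temperature (a - b)/2 = 23/2) taxes each move by t: {a | b} cooled by t is {a - t | b + t}.
Cooling amount: t = 7
Cooled Left option: 39 - 7 = 32
Cooled Right option: 16 + 7 = 23
Cooled game: {32 | 23}
Left option = 32

32


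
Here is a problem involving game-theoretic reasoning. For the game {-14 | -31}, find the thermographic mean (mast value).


Game = {-14 | -31}, a switch {a | b} with numbers a > b.
Its thermograph has left wall a - t and right wall b + t, which meet at t = (a - b)/2, where both equal (a + b)/2. So the mast (mean value) is at (a + b)/2.
Mean = (-14 + (-31))/2 = -45/2 = -45/2

-45/2


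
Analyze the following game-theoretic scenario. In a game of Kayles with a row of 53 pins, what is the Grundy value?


Kayles: a move removes 1 or 2 adjacent pins from a contiguous row.
Removing pins from a row of k leaves two independent rows (a, b) with a + b = k - 1 (one pin) or a + b = k - 2 (two pins); an end removal gives a = 0.
By Sprague-Grundy, G(k) = mex{ G(a) XOR G(b) } over all these splits. G(0) = 0.
G(1): splits (0,0):0^0=0 -> mex({0}) = 1
G(2): splits (0,1):0^1=1 (0,0):0^0=0 -> mex({0, 1}) = 2
G(3): splits (0,2):0^2=2 (1,1):1^1=0 (0,1):0^1=1 -> mex({0, 1, 2}) = 3
G(4): splits (0,3):0^3=3 (1,2):1^2=3 (0,2):0^2=2 (1,1):1^1=0 -> mex({0, 2, 3}) = 1
G(5): splits (0,4):0^1=1 (1,3):1^3=2 (2,2):2^2=0 (0,3):0^3=3 (1,2):1^2=3 -> mex({0, 1, 2, 3}) = 4
G(6) = mex({0, 1, 2, 4}) = 3
G(7) = mex({0, 1, 3, 4, 5}) = 2
G(8) = mex({0, 2, 3, 5, 6}) = 1
G(9) = mex({0, 1, 2, 3, 6, 7}) = 4
G(10) = mex({0, 1, 3, 4, 5, 7}) = 2
G(11) = mex({0, 1, 2, 3, 4, 5}) = 6
G(12) = mex({0, 1, 2, 3, 5, 6, 7}) = 4
G(13) = mex({0, 2, 3, 4, 6, 7}) = 1
G(14) = mex({0, 1, 4, 5, 6, 7}) = 2
G(15) = mex({0, 1, 2, 3, 4, 5, 6}) = 7
G(16) = mex({0, 2, 3, 5, 6, 7}) = 1
G(17) = mex({0, 1, 2, 3, 5, 6, 7}) = 4
G(18) = mex({0, 1, 2, 4, 5, 6}) = 3
G(19) = mex({0, 1, 3, 4, 5, 7}) = 2
G(20) = mex({0, 2, 3, 4, 5, 6, 7}) = 1
G(21) = mex({0, 1, 2, 3, 5, 6, 7}) = 4
G(22) = mex({0, 1, 2, 3, 4, 5, 7}) = 6
G(23) = mex({0, 1, 2, 3, 4, 5, 6}) = 7
G(24) = mex({0, 1, 2, 3, 5, 6, 7}) = 4
G(25) = mex({0, 2, 3, 4, 6, 7}) = 1
G(26) = mex({0, 1, 3, 4, 5, 6, 7}) = 2
G(27) = mex({0, 1, 2, 3, 4, 5, 6, 7}) = 8
G(28) = mex({0, 1, 2, 3, 4, 6, 7, 8}) = 5
G(29) = mex({0, 1, 2, 3, 5, 6, 7, 8, 9}) = 4
G(30) = mex({0, 1, 2, 3, 4, 5, 6, 9, 10}) = 7
G(31) = mex({0, 1, 3, 4, 5, 7, 10, 11}) = 2
G(32) = mex({0, 2, 3, 4, 5, 6, 7, 9, 11}) = 1
G(33) = mex({0, 1, 2, 3, 4, 5, 6, 7, 9, 12}) = 8
G(34) = mex({0, 1, 2, 3, 4, 5, 7, 8, 11, 12}) = 6
G(35) = mex({0, 1, 2, 3, 4, 5, 6, 8, 9, 10, 11}) = 7
G(36) = mex({0, 1, 2, 3, 5, 6, 7, 9, 10}) = 4
G(37) = mex({0, 2, 3, 4, 6, 7, 9, 10, 11, 12}) = 1
G(38) = mex({0, 1, 3, 4, 5, 6, 7, 9, 10, 11, 12}) = 2
G(39) = mex({0, 1, 2, 4, 5, 6, 7, 9, 10, 12, 14}) = 3
G(40) = mex({0, 2, 3, 4, 6, 7, 11, 12, 14}) = 1
G(41) = mex({0, 1, 2, 3, 5, 6, 7, 9, 10, 11, 12}) = 4
G(42) = mex({0, 1, 2, 3, 4, 5, 6, 9, 10}) = 7
G(43) = mex({0, 1, 3, 4, 5, 7, 9, 10, 12, 15}) = 2
G(44) = mex({0, 2, 3, 4, 5, 6, 7, 9, 10, 12, 15}) = 1
G(45) = mex({0, 1, 2, 3, 4, 5, 6, 7, 9, 10, 12, 14}) = 8
G(46) = mex({0, 1, 3, 4, 5, 7, 8, 11, 12, 14}) = 2
G(47) = mex({0, 1, 2, 3, 4, 5, 6, 8, 9, 10, 11, 12}) = 7
G(48) = mex({0, 1, 2, 3, 5, 6, 7, 9, 10}) = 4
G(49) = mex({0, 2, 3, 4, 6, 7, 9, 10, 11, 12, 15}) = 1
G(50) = mex({0, 1, 4, 5, 6, 7, 9, 11, 12, 14, 15}) = 2
G(51) = mex({0, 1, 2, 3, 4, 5, 6, 7, 9, 12, 14, 15}) = 8
G(52) = mex({0, 2, 3, 4, 5, 6, 7, 8, 11, 12, 15}) = 1
G(53) = mex({0, 1, 2, 3, 5, 6, 7, 8, 9, 10, 11, 12}) = 4
Therefore G(53) = 4.

4


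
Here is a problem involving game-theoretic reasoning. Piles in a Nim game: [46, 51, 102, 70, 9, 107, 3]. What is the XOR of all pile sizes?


We need the XOR (exclusive or) of all pile sizes.
After XOR-ing pile 1 (size 46): 0 XOR 46 = 46
After XOR-ing pile 2 (size 51): 46 XOR 51 = 29
After XOR-ing pile 3 (size 102): 29 XOR 102 = 123
After XOR-ing pile 4 (size 70): 123 XOR 70 = 61
After XOR-ing pile 5 (size 9): 61 XOR 9 = 52
After XOR-ing pile 6 (size 107): 52 XOR 107 = 95
After XOR-ing pile 7 (size 3): 95 XOR 3 = 92
The Nim-value of this position is 92.

92


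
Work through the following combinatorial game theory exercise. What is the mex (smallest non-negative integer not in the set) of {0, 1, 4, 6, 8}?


Set = {0, 1, 4, 6, 8}
0 is in the set.
1 is in the set.
2 is NOT in the set. This is the mex.
mex = 2

2


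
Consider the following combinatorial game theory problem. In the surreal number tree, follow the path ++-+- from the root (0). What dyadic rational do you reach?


Sign expansion: ++-+-
Rule: track bounds (lo, hi), initially (-inf, +inf). On '+', the current value becomes lo and we move to the simplest number in (value, hi): value + 1 if hi = +inf, otherwise the midpoint (value + hi)/2. On '-', the current value becomes hi and we move to value - 1 if lo = -inf, otherwise the midpoint (lo + value)/2.
Start at 0.
Step 1: sign = +, move right. Bounds: (0, +inf). Value = 1
Step 2: sign = +, move right. Bounds: (1, +inf). Value = 2
Step 3: sign = -, move left. Bounds: (1, 2). Value = 3/2
Step 4: sign = +, move right. Bounds: (3/2, 2). Value = 7/4
Step 5: sign = -, move left. Bounds: (3/2, 7/4). Value = 13/8
The surreal number with sign expansion ++-+- is 13/8.

13/8


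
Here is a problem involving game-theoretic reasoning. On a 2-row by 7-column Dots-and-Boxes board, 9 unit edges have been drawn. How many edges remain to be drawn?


Grid: 2 x 7 boxes, i.e. 3 rows and 8 columns of dots.
Horizontal edges: (rows + 1) * cols = 3 * 7 = 21
Vertical edges: rows * (cols + 1) = 2 * 8 = 16
Total edges: 21 + 16 = 37
Edges drawn: 9
Remaining: 37 - 9 = 28

28


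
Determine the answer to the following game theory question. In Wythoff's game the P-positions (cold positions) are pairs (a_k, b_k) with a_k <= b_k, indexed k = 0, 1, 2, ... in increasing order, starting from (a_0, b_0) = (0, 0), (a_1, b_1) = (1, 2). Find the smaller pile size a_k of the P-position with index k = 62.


By Wythoff's theorem, a_k = floor(k * phi) and b_k = floor(k * phi^2) = a_k + k, where phi = (1 + sqrt(5))/2 is the golden ratio.
phi = (1 + sqrt(5))/2 = 1.618034
k = 62
k * phi = 62 * 1.618034 = 100.318107
a_62 = floor(k * phi) = 100

100


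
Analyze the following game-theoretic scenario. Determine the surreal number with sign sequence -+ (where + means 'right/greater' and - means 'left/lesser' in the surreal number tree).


Sign expansion: -+
Rule: track bounds (lo, hi), initially (-inf, +inf). On '+', the current value becomes lo and we move to the simplest number in (value, hi): value + 1 if hi = +inf, otherwise the midpoint (value + hi)/2. On '-', the current value becomes hi and we move to value - 1 if lo = -inf, otherwise the midpoint (lo + value)/2.
Start at 0.
Step 1: sign = -, move left. Bounds: (-inf, 0). Value = -1
Step 2: sign = +, move right. Bounds: (-1, 0). Value = -1/2
The surreal number with sign expansion -+ is -1/2.

-1/2


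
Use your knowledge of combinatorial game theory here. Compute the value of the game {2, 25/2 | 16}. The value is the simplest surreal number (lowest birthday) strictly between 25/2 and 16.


Left options: {2, 25/2}, max = 25/2
Right options: {16}, min = 16
All options are numbers and max(Left) < min(Right), so by the simplicity theorem the value is the simplest (earliest-born) number strictly between 25/2 and 16.
Integers 13 through 15 all lie strictly between 25/2 and 16.
Among integers, the simplest (lowest birthday = smallest |n|; 0 is born on day 0, +-n on day n) is 13.
No non-integer in the interval can be simpler: if x is a non-integer in the interval, then floor(x) or ceil(x) also lies in the interval (the interval contains an integer), and both are proper prefixes of x's sign expansion, i.e. born earlier. So the game value is 13.
Game value = 13

13


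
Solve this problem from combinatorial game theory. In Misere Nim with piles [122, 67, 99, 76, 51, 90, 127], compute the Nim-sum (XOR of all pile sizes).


We need the XOR (exclusive or) of all pile sizes.
After XOR-ing pile 1 (size 122): 0 XOR 122 = 122
After XOR-ing pile 2 (size 67): 122 XOR 67 = 57
After XOR-ing pile 3 (size 99): 57 XOR 99 = 90
After XOR-ing pile 4 (size 76): 90 XOR 76 = 22
After XOR-ing pile 5 (size 51): 22 XOR 51 = 37
After XOR-ing pile 6 (size 90): 37 XOR 90 = 127
After XOR-ing pile 7 (size 127): 127 XOR 127 = 0
The Nim-value of this position is 0.

0


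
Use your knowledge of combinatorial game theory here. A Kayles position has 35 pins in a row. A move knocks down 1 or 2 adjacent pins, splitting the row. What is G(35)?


Kayles: a move removes 1 or 2 adjacent pins from a contiguous row.
Removing pins from a row of k leaves two independent rows (a, b) with a + b = k - 1 (one pin) or a + b = k - 2 (two pins); an end removal gives a = 0.
By Sprague-Grundy, G(k) = mex{ G(a) XOR G(b) } over all these splits. G(0) = 0.
G(1): splits (0,0):0^0=0 -> mex({0}) = 1
G(2): splits (0,1):0^1=1 (0,0):0^0=0 -> mex({0, 1}) = 2
G(3): splits (0,2):0^2=2 (1,1):1^1=0 (0,1):0^1=1 -> mex({0, 1, 2}) = 3
G(4): splits (0,3):0^3=3 (1,2):1^2=3 (0,2):0^2=2 (1,1):1^1=0 -> mex({0, 2, 3}) = 1
G(5): splits (0,4):0^1=1 (1,3):1^3=2 (2,2):2^2=0 (0,3):0^3=3 (1,2):1^2=3 -> mex({0, 1, 2, 3}) = 4
G(6) = mex({0, 1, 2, 4}) = 3
G(7) = mex({0, 1, 3, 4, 5}) = 2
G(8) = mex({0, 2, 3, 5, 6}) = 1
G(9) = mex({0, 1, 2, 3, 6, 7}) = 4
G(10) = mex({0, 1, 3, 4, 5, 7}) = 2
G(11) = mex({0, 1, 2, 3, 4, 5}) = 6
G(12) = mex({0, 1, 2, 3, 5, 6, 7}) = 4
G(13) = mex({0, 2, 3, 4, 6, 7}) = 1
G(14) = mex({0, 1, 4, 5, 6, 7}) = 2
G(15) = mex({0, 1, 2, 3, 4, 5, 6}) = 7
G(16) = mex({0, 2, 3, 5, 6, 7}) = 1
G(17) = mex({0, 1, 2, 3, 5, 6, 7}) = 4
G(18) = mex({0, 1, 2, 4, 5, 6}) = 3
G(19) = mex({0, 1, 3, 4, 5, 7}) = 2
G(20) = mex({0, 2, 3, 4, 5, 6, 7}) = 1
G(21) = mex({0, 1, 2, 3, 5, 6, 7}) = 4
G(22) = mex({0, 1, 2, 3, 4, 5, 7}) = 6
G(23) = mex({0, 1, 2, 3, 4, 5, 6}) = 7
G(24) = mex({0, 1, 2, 3, 5, 6, 7}) = 4
G(25) = mex({0, 2, 3, 4, 6, 7}) = 1
G(26) = mex({0, 1, 3, 4, 5, 6, 7}) = 2
G(27) = mex({0, 1, 2, 3, 4, 5, 6, 7}) = 8
G(28) = mex({0, 1, 2, 3, 4, 6, 7, 8}) = 5
G(29) = mex({0, 1, 2, 3, 5, 6, 7, 8, 9}) = 4
G(30) = mex({0, 1, 2, 3, 4, 5, 6, 9, 10}) = 7
G(31) = mex({0, 1, 3, 4, 5, 7, 10, 11}) = 2
G(32) = mex({0, 2, 3, 4, 5, 6, 7, 9, 11}) = 1
G(33) = mex({0, 1, 2, 3, 4, 5, 6, 7, 9, 12}) = 8
G(34) = mex({0, 1, 2, 3, 4, 5, 7, 8, 11, 12}) = 6
G(35) = mex({0, 1, 2, 3, 4, 5, 6, 8, 9, 10, 11}) = 7
Therefore G(35) = 7.

7


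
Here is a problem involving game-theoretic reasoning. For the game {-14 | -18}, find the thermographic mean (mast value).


Game = {-14 | -18}, a switch {a | b} with numbers a > b.
Its thermograph has left wall a - t and right wall b + t, which meet at t = (a - b)/2, where both equal (a + b)/2. So the mast (mean value) is at (a + b)/2.
Mean = (-14 + (-18))/2 = -32/2 = -16

-16


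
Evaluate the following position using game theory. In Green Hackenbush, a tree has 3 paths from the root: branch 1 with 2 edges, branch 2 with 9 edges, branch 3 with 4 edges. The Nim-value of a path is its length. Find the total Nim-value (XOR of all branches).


The tree has 3 branches from the ground vertex.
In Green Hackenbush, the Nim-value of a simple path of length k is k.
Branch 1: length 2, Nim-value = 2
Branch 2: length 9, Nim-value = 9
Branch 3: length 4, Nim-value = 4
Total Nim-value = XOR of all branch values:
0 XOR 2 = 2
2 XOR 9 = 11
11 XOR 4 = 15
Nim-value of the tree = 15

15


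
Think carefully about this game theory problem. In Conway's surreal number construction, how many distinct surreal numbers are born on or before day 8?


Day 0: {|} = 0 is born. Count = 1.
Day n: the number of surreal numbers born by day n is 2^(n+1) - 1.
By day 0: 2^1 - 1 = 1
By day 1: 2^2 - 1 = 3
By day 2: 2^3 - 1 = 7
By day 3: 2^4 - 1 = 15
By day 4: 2^5 - 1 = 31
By day 5: 2^6 - 1 = 63
By day 6: 2^7 - 1 = 127
By day 7: 2^8 - 1 = 255
By day 8: 2^9 - 1 = 511
By day 8: 511 surreal numbers.

511


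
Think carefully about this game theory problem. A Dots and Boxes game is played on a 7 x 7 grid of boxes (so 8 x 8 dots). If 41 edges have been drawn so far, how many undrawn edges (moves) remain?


Grid: 7 x 7 boxes, i.e. 8 rows and 8 columns of dots.
Horizontal edges: (rows + 1) * cols = 8 * 7 = 56
Vertical edges: rows * (cols + 1) = 7 * 8 = 56
Total edges: 56 + 56 = 112
Edges drawn: 41
Remaining: 112 - 41 = 71

71


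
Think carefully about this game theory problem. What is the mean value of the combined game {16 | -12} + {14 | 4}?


G1 = {16 | -12}, G2 = {14 | 4}
Each is a switch {a | b} with numbers a > b; its mean value is (a + b)/2, and mean value is additive over game sums: m(G1 + G2) = m(G1) + m(G2).
Mean of G1 = (16 + (-12))/2 = 4/2 = 2
Mean of G2 = (14 + (4))/2 = 18/2 = 9
Mean of G1 + G2 = 2 + 9 = 11

11


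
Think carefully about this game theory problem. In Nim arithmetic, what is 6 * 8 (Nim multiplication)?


Nim multiplication is bilinear over XOR: (u XOR v) * w = (u*w) XOR (v*w).
So we split each operand into its bit components and XOR the pairwise Nim products.
6 = 2 + 4 (as XOR of powers of 2).
8 = 8 (as XOR of powers of 2).
Using the standard Nim-product table on single bits:
  2*2 = 3,   2*4 = 8,   2*8 = 12,
  4*4 = 6,   4*8 = 11,  8*8 = 13,
and  1*x = x (identity), k*l = l*k (commutative).
Pairwise Nim products:
  2 * 8 = 12
  4 * 8 = 11
XOR them: 12 XOR 11 = 7.
Result: 6 * 8 = 7 (in Nim).

7
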